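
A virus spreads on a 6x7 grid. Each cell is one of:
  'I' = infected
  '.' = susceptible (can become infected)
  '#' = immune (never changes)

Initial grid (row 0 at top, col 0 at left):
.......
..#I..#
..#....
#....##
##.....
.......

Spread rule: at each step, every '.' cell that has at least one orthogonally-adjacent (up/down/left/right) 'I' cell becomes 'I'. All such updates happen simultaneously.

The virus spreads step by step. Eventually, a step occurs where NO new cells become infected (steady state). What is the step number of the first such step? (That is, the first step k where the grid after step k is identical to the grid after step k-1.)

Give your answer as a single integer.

Step 0 (initial): 1 infected
Step 1: +3 new -> 4 infected
Step 2: +5 new -> 9 infected
Step 3: +6 new -> 15 infected
Step 4: +8 new -> 23 infected
Step 5: +5 new -> 28 infected
Step 6: +4 new -> 32 infected
Step 7: +2 new -> 34 infected
Step 8: +0 new -> 34 infected

Answer: 8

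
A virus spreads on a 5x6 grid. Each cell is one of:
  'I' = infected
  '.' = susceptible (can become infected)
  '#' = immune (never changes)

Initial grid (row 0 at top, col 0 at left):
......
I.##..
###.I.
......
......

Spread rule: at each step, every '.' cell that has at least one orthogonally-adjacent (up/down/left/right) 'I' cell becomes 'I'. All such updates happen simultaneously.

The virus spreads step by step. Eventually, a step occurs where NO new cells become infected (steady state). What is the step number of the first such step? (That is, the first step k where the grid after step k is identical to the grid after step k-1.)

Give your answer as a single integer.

Answer: 7

Derivation:
Step 0 (initial): 2 infected
Step 1: +6 new -> 8 infected
Step 2: +6 new -> 14 infected
Step 3: +6 new -> 20 infected
Step 4: +2 new -> 22 infected
Step 5: +2 new -> 24 infected
Step 6: +1 new -> 25 infected
Step 7: +0 new -> 25 infected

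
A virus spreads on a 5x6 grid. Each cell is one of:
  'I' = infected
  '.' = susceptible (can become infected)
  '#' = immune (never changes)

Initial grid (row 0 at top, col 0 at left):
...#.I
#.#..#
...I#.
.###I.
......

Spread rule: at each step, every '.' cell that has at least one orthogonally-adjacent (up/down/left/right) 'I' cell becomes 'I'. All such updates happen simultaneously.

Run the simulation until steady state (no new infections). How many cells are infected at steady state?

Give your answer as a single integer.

Step 0 (initial): 3 infected
Step 1: +5 new -> 8 infected
Step 2: +5 new -> 13 infected
Step 3: +3 new -> 16 infected
Step 4: +3 new -> 19 infected
Step 5: +3 new -> 22 infected
Step 6: +0 new -> 22 infected

Answer: 22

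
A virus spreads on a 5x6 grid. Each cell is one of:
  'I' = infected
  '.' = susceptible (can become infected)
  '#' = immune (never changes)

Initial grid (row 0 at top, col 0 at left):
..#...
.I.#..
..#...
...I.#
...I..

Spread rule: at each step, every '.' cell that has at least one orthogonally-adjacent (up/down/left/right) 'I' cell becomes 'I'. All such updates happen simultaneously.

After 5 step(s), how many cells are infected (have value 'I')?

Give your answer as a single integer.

Step 0 (initial): 3 infected
Step 1: +9 new -> 12 infected
Step 2: +6 new -> 18 infected
Step 3: +4 new -> 22 infected
Step 4: +2 new -> 24 infected
Step 5: +2 new -> 26 infected

Answer: 26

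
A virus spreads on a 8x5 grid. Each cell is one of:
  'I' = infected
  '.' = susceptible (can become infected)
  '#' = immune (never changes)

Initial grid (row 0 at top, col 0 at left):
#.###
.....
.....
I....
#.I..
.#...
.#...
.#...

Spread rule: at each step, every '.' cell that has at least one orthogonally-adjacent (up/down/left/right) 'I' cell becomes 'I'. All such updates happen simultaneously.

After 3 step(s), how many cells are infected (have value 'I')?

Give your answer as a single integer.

Step 0 (initial): 2 infected
Step 1: +6 new -> 8 infected
Step 2: +7 new -> 15 infected
Step 3: +7 new -> 22 infected

Answer: 22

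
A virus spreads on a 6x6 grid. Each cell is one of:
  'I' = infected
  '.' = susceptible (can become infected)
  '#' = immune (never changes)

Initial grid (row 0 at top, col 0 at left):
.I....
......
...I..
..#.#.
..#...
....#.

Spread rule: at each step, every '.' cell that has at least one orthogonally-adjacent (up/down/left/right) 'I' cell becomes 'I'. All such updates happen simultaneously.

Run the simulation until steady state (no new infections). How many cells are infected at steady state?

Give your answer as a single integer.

Step 0 (initial): 2 infected
Step 1: +7 new -> 9 infected
Step 2: +7 new -> 16 infected
Step 3: +7 new -> 23 infected
Step 4: +5 new -> 28 infected
Step 5: +3 new -> 31 infected
Step 6: +1 new -> 32 infected
Step 7: +0 new -> 32 infected

Answer: 32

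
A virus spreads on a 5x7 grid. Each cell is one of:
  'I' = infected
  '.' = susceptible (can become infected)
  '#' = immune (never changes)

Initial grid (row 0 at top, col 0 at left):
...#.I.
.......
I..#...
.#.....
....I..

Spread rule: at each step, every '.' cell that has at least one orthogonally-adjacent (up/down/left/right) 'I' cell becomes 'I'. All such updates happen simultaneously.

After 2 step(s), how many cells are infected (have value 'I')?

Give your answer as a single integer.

Answer: 24

Derivation:
Step 0 (initial): 3 infected
Step 1: +9 new -> 12 infected
Step 2: +12 new -> 24 infected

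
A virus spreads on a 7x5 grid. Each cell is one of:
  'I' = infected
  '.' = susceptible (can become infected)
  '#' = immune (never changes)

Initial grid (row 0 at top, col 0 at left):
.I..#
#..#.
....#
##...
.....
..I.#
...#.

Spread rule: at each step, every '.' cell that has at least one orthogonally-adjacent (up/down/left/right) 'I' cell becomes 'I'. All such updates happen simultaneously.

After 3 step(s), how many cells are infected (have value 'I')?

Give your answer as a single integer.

Step 0 (initial): 2 infected
Step 1: +7 new -> 9 infected
Step 2: +8 new -> 17 infected
Step 3: +6 new -> 23 infected

Answer: 23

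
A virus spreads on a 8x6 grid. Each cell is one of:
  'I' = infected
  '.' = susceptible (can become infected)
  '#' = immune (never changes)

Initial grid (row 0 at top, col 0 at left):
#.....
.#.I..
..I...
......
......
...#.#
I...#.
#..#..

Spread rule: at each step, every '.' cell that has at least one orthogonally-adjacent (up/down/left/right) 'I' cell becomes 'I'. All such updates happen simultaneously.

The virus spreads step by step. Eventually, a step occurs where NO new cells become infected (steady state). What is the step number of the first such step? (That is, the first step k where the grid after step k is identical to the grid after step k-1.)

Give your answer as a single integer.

Answer: 6

Derivation:
Step 0 (initial): 3 infected
Step 1: +8 new -> 11 infected
Step 2: +12 new -> 23 infected
Step 3: +11 new -> 34 infected
Step 4: +2 new -> 36 infected
Step 5: +2 new -> 38 infected
Step 6: +0 new -> 38 infected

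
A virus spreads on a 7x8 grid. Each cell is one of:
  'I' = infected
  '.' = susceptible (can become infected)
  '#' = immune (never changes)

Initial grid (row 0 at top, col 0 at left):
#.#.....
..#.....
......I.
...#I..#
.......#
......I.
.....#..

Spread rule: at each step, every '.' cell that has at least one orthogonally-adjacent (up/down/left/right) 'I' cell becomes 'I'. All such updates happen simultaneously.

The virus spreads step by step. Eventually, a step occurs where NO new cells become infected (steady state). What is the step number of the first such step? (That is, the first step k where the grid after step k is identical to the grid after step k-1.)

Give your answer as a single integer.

Answer: 8

Derivation:
Step 0 (initial): 3 infected
Step 1: +11 new -> 14 infected
Step 2: +9 new -> 23 infected
Step 3: +8 new -> 31 infected
Step 4: +6 new -> 37 infected
Step 5: +6 new -> 43 infected
Step 6: +5 new -> 48 infected
Step 7: +1 new -> 49 infected
Step 8: +0 new -> 49 infected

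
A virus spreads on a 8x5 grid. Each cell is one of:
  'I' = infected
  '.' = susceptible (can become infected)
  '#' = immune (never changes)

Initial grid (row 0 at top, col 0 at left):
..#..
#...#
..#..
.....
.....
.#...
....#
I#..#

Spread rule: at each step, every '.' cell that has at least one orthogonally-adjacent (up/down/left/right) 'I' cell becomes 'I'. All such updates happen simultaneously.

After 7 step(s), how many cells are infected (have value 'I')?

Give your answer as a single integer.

Step 0 (initial): 1 infected
Step 1: +1 new -> 2 infected
Step 2: +2 new -> 4 infected
Step 3: +2 new -> 6 infected
Step 4: +5 new -> 11 infected
Step 5: +5 new -> 16 infected
Step 6: +4 new -> 20 infected
Step 7: +3 new -> 23 infected

Answer: 23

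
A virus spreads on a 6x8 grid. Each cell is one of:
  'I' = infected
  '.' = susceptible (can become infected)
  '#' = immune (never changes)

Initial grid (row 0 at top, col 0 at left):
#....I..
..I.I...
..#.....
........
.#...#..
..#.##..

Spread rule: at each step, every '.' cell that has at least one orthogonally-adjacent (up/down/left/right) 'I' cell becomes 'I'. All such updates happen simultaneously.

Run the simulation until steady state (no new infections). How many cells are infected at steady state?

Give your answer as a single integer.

Step 0 (initial): 3 infected
Step 1: +7 new -> 10 infected
Step 2: +9 new -> 19 infected
Step 3: +7 new -> 26 infected
Step 4: +5 new -> 31 infected
Step 5: +5 new -> 36 infected
Step 6: +3 new -> 39 infected
Step 7: +2 new -> 41 infected
Step 8: +0 new -> 41 infected

Answer: 41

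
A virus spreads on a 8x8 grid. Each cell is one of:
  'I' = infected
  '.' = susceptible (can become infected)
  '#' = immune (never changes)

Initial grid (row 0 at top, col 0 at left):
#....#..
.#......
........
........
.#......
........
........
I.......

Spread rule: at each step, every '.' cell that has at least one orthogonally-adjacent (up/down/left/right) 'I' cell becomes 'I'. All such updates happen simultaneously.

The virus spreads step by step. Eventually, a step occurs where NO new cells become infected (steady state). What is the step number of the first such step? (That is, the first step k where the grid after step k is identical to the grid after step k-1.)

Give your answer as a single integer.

Answer: 15

Derivation:
Step 0 (initial): 1 infected
Step 1: +2 new -> 3 infected
Step 2: +3 new -> 6 infected
Step 3: +4 new -> 10 infected
Step 4: +4 new -> 14 infected
Step 5: +6 new -> 20 infected
Step 6: +7 new -> 27 infected
Step 7: +6 new -> 33 infected
Step 8: +6 new -> 39 infected
Step 9: +6 new -> 45 infected
Step 10: +6 new -> 51 infected
Step 11: +4 new -> 55 infected
Step 12: +2 new -> 57 infected
Step 13: +2 new -> 59 infected
Step 14: +1 new -> 60 infected
Step 15: +0 new -> 60 infected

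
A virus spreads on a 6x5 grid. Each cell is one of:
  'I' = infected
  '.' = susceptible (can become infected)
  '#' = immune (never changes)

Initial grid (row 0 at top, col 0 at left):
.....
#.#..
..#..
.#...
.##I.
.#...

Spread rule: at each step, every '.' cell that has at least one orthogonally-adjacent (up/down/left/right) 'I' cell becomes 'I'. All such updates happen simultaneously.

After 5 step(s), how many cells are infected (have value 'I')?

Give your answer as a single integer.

Step 0 (initial): 1 infected
Step 1: +3 new -> 4 infected
Step 2: +5 new -> 9 infected
Step 3: +2 new -> 11 infected
Step 4: +2 new -> 13 infected
Step 5: +2 new -> 15 infected

Answer: 15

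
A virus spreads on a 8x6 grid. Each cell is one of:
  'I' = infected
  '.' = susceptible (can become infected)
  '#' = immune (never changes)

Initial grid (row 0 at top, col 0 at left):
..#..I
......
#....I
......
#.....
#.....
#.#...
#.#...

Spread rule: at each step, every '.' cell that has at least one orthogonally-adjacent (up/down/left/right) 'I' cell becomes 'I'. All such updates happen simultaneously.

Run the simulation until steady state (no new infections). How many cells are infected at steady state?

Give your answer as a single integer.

Answer: 40

Derivation:
Step 0 (initial): 2 infected
Step 1: +4 new -> 6 infected
Step 2: +5 new -> 11 infected
Step 3: +5 new -> 16 infected
Step 4: +6 new -> 22 infected
Step 5: +6 new -> 28 infected
Step 6: +7 new -> 35 infected
Step 7: +3 new -> 38 infected
Step 8: +1 new -> 39 infected
Step 9: +1 new -> 40 infected
Step 10: +0 new -> 40 infected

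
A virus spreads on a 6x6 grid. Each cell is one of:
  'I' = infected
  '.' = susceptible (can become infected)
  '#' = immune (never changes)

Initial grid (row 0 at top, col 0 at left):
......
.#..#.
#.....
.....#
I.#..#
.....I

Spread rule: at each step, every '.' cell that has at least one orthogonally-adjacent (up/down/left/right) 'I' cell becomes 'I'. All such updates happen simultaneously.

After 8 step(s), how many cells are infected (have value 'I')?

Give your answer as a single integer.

Answer: 29

Derivation:
Step 0 (initial): 2 infected
Step 1: +4 new -> 6 infected
Step 2: +4 new -> 10 infected
Step 3: +5 new -> 15 infected
Step 4: +3 new -> 18 infected
Step 5: +3 new -> 21 infected
Step 6: +3 new -> 24 infected
Step 7: +3 new -> 27 infected
Step 8: +2 new -> 29 infected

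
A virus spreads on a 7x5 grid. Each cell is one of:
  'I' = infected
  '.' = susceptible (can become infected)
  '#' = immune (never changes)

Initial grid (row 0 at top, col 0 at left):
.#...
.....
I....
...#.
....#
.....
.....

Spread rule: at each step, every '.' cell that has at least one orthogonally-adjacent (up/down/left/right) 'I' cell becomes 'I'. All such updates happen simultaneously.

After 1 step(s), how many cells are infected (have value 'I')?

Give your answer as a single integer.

Step 0 (initial): 1 infected
Step 1: +3 new -> 4 infected

Answer: 4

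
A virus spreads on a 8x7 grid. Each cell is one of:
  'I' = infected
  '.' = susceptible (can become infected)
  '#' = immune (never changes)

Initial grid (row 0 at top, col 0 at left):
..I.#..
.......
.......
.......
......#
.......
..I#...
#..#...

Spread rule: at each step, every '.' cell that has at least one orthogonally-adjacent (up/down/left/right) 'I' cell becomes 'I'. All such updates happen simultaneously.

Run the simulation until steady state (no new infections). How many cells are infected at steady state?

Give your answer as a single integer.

Answer: 51

Derivation:
Step 0 (initial): 2 infected
Step 1: +6 new -> 8 infected
Step 2: +9 new -> 17 infected
Step 3: +9 new -> 26 infected
Step 4: +9 new -> 35 infected
Step 5: +9 new -> 44 infected
Step 6: +5 new -> 49 infected
Step 7: +2 new -> 51 infected
Step 8: +0 new -> 51 infected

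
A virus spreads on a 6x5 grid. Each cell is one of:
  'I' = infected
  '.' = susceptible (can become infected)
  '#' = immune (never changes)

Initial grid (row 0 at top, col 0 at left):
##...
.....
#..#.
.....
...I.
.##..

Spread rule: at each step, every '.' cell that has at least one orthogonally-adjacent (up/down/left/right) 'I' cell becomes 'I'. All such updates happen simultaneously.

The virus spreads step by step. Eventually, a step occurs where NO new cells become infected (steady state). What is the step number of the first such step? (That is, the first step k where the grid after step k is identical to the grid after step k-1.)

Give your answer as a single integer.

Answer: 7

Derivation:
Step 0 (initial): 1 infected
Step 1: +4 new -> 5 infected
Step 2: +4 new -> 9 infected
Step 3: +4 new -> 13 infected
Step 4: +5 new -> 18 infected
Step 5: +4 new -> 22 infected
Step 6: +2 new -> 24 infected
Step 7: +0 new -> 24 infected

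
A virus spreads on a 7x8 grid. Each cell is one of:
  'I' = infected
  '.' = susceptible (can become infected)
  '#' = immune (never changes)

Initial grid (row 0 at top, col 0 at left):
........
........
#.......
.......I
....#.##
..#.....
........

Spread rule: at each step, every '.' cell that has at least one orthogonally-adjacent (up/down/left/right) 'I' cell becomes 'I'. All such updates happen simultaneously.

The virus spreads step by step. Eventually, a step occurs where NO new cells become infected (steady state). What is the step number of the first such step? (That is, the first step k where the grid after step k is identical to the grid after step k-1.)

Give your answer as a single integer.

Answer: 11

Derivation:
Step 0 (initial): 1 infected
Step 1: +2 new -> 3 infected
Step 2: +3 new -> 6 infected
Step 3: +5 new -> 11 infected
Step 4: +5 new -> 16 infected
Step 5: +8 new -> 24 infected
Step 6: +9 new -> 33 infected
Step 7: +7 new -> 40 infected
Step 8: +5 new -> 45 infected
Step 9: +4 new -> 49 infected
Step 10: +2 new -> 51 infected
Step 11: +0 new -> 51 infected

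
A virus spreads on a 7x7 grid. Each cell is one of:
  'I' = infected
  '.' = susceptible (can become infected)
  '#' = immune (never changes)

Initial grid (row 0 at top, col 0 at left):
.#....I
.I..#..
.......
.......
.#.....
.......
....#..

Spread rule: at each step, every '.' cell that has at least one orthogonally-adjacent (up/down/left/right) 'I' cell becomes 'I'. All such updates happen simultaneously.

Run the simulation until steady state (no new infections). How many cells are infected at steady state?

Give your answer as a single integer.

Answer: 45

Derivation:
Step 0 (initial): 2 infected
Step 1: +5 new -> 7 infected
Step 2: +9 new -> 16 infected
Step 3: +6 new -> 22 infected
Step 4: +6 new -> 28 infected
Step 5: +6 new -> 34 infected
Step 6: +7 new -> 41 infected
Step 7: +4 new -> 45 infected
Step 8: +0 new -> 45 infected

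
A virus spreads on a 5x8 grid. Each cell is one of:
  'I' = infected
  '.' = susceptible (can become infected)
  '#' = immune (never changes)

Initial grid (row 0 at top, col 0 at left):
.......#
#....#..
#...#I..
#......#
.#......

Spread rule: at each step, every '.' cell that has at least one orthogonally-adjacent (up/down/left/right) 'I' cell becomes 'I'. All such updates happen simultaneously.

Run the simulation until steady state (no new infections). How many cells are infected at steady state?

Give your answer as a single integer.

Step 0 (initial): 1 infected
Step 1: +2 new -> 3 infected
Step 2: +5 new -> 8 infected
Step 3: +5 new -> 13 infected
Step 4: +5 new -> 18 infected
Step 5: +5 new -> 23 infected
Step 6: +4 new -> 27 infected
Step 7: +2 new -> 29 infected
Step 8: +1 new -> 30 infected
Step 9: +1 new -> 31 infected
Step 10: +0 new -> 31 infected

Answer: 31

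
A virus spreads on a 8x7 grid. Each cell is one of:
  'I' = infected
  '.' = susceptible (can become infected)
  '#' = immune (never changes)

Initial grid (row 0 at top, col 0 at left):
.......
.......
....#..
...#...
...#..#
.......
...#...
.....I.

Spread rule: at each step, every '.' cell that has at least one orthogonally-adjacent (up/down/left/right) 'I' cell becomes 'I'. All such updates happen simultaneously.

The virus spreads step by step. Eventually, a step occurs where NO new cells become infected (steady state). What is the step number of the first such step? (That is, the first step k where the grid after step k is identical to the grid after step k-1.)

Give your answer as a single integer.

Step 0 (initial): 1 infected
Step 1: +3 new -> 4 infected
Step 2: +4 new -> 8 infected
Step 3: +4 new -> 12 infected
Step 4: +5 new -> 17 infected
Step 5: +6 new -> 23 infected
Step 6: +5 new -> 28 infected
Step 7: +6 new -> 34 infected
Step 8: +6 new -> 40 infected
Step 9: +5 new -> 45 infected
Step 10: +3 new -> 48 infected
Step 11: +2 new -> 50 infected
Step 12: +1 new -> 51 infected
Step 13: +0 new -> 51 infected

Answer: 13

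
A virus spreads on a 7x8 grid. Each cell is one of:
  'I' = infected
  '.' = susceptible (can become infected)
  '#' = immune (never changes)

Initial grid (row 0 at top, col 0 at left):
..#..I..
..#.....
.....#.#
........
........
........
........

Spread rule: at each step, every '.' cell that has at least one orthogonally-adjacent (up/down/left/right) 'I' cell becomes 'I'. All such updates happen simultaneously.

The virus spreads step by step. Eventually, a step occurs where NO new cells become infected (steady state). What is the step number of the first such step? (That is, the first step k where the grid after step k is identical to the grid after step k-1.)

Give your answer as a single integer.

Step 0 (initial): 1 infected
Step 1: +3 new -> 4 infected
Step 2: +4 new -> 8 infected
Step 3: +4 new -> 12 infected
Step 4: +3 new -> 15 infected
Step 5: +6 new -> 21 infected
Step 6: +7 new -> 28 infected
Step 7: +9 new -> 37 infected
Step 8: +8 new -> 45 infected
Step 9: +4 new -> 49 infected
Step 10: +2 new -> 51 infected
Step 11: +1 new -> 52 infected
Step 12: +0 new -> 52 infected

Answer: 12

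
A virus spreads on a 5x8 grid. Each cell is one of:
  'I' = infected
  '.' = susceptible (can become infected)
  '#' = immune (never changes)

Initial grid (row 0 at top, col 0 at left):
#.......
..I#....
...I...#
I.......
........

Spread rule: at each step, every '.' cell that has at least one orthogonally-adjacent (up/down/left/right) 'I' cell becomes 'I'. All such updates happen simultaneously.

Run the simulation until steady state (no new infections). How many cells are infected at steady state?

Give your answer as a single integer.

Step 0 (initial): 3 infected
Step 1: +8 new -> 11 infected
Step 2: +10 new -> 21 infected
Step 3: +6 new -> 27 infected
Step 4: +4 new -> 31 infected
Step 5: +4 new -> 35 infected
Step 6: +2 new -> 37 infected
Step 7: +0 new -> 37 infected

Answer: 37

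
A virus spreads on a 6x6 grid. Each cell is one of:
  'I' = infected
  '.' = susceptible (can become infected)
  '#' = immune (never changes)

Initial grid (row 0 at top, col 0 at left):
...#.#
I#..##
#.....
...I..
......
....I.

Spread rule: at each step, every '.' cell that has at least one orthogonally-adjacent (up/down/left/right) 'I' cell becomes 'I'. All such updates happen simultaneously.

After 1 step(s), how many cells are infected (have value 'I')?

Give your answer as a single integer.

Answer: 11

Derivation:
Step 0 (initial): 3 infected
Step 1: +8 new -> 11 infected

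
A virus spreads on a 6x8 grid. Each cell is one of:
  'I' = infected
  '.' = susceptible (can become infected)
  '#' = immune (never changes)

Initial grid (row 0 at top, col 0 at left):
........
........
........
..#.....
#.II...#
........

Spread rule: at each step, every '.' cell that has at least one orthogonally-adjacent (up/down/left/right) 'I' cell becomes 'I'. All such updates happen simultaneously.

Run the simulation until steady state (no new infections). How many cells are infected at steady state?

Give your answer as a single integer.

Answer: 45

Derivation:
Step 0 (initial): 2 infected
Step 1: +5 new -> 7 infected
Step 2: +6 new -> 13 infected
Step 3: +9 new -> 22 infected
Step 4: +8 new -> 30 infected
Step 5: +8 new -> 38 infected
Step 6: +4 new -> 42 infected
Step 7: +2 new -> 44 infected
Step 8: +1 new -> 45 infected
Step 9: +0 new -> 45 infected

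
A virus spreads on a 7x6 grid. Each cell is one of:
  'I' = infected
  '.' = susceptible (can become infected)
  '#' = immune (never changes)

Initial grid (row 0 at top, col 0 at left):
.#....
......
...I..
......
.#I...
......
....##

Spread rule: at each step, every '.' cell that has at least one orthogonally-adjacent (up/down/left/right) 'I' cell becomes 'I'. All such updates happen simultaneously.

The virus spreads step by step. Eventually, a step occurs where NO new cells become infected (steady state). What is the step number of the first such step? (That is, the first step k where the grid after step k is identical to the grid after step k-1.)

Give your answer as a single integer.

Answer: 6

Derivation:
Step 0 (initial): 2 infected
Step 1: +7 new -> 9 infected
Step 2: +11 new -> 20 infected
Step 3: +12 new -> 32 infected
Step 4: +5 new -> 37 infected
Step 5: +1 new -> 38 infected
Step 6: +0 new -> 38 infected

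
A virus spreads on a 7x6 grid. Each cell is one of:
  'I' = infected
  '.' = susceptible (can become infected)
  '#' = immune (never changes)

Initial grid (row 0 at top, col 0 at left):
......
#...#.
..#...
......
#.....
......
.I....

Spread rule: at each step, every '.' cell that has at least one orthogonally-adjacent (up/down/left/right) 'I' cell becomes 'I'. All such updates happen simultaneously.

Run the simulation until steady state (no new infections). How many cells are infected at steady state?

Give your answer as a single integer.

Answer: 38

Derivation:
Step 0 (initial): 1 infected
Step 1: +3 new -> 4 infected
Step 2: +4 new -> 8 infected
Step 3: +4 new -> 12 infected
Step 4: +6 new -> 18 infected
Step 5: +5 new -> 23 infected
Step 6: +5 new -> 28 infected
Step 7: +5 new -> 33 infected
Step 8: +2 new -> 35 infected
Step 9: +2 new -> 37 infected
Step 10: +1 new -> 38 infected
Step 11: +0 new -> 38 infected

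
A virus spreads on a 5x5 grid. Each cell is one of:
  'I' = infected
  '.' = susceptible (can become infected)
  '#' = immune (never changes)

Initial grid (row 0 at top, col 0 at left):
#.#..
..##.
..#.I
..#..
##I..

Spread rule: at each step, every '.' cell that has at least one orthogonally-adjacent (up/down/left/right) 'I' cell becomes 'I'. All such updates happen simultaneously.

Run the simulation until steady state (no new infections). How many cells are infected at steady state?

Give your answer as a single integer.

Step 0 (initial): 2 infected
Step 1: +4 new -> 6 infected
Step 2: +3 new -> 9 infected
Step 3: +1 new -> 10 infected
Step 4: +0 new -> 10 infected

Answer: 10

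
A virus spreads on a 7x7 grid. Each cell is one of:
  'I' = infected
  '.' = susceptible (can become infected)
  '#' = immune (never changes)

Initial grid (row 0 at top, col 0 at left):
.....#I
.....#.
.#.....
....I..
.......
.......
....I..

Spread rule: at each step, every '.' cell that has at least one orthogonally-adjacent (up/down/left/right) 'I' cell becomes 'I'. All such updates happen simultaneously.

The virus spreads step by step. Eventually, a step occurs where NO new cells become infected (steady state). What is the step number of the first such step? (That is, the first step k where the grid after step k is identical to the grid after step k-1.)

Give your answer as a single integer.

Step 0 (initial): 3 infected
Step 1: +8 new -> 11 infected
Step 2: +12 new -> 23 infected
Step 3: +9 new -> 32 infected
Step 4: +6 new -> 38 infected
Step 5: +5 new -> 43 infected
Step 6: +2 new -> 45 infected
Step 7: +1 new -> 46 infected
Step 8: +0 new -> 46 infected

Answer: 8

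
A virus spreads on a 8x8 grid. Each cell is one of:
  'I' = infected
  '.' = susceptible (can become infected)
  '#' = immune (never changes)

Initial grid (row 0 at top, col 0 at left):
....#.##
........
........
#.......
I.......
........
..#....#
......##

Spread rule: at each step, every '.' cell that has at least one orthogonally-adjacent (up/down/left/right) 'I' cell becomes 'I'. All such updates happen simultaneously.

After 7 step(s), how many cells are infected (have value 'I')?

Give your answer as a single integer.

Answer: 46

Derivation:
Step 0 (initial): 1 infected
Step 1: +2 new -> 3 infected
Step 2: +4 new -> 7 infected
Step 3: +6 new -> 13 infected
Step 4: +7 new -> 20 infected
Step 5: +9 new -> 29 infected
Step 6: +9 new -> 38 infected
Step 7: +8 new -> 46 infected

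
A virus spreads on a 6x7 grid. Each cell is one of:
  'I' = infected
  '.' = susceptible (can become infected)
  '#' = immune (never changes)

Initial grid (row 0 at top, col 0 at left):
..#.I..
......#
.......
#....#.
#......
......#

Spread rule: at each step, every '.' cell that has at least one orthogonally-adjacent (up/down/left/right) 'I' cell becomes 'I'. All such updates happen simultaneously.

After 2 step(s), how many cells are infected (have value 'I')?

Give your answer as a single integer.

Step 0 (initial): 1 infected
Step 1: +3 new -> 4 infected
Step 2: +4 new -> 8 infected

Answer: 8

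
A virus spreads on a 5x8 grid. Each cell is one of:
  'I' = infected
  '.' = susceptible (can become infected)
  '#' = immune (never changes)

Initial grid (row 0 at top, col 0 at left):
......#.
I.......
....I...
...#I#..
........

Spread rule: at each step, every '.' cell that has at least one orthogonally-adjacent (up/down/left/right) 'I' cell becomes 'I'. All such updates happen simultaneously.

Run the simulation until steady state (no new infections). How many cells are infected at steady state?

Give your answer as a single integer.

Step 0 (initial): 3 infected
Step 1: +7 new -> 10 infected
Step 2: +11 new -> 21 infected
Step 3: +11 new -> 32 infected
Step 4: +4 new -> 36 infected
Step 5: +1 new -> 37 infected
Step 6: +0 new -> 37 infected

Answer: 37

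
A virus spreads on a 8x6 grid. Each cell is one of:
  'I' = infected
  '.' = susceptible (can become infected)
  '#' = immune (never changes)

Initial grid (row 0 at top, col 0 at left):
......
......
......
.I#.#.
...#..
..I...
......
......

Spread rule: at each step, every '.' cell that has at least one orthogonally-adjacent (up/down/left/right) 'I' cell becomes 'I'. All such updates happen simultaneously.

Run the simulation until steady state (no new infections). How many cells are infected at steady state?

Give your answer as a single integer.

Answer: 45

Derivation:
Step 0 (initial): 2 infected
Step 1: +7 new -> 9 infected
Step 2: +9 new -> 18 infected
Step 3: +10 new -> 28 infected
Step 4: +9 new -> 37 infected
Step 5: +5 new -> 42 infected
Step 6: +2 new -> 44 infected
Step 7: +1 new -> 45 infected
Step 8: +0 new -> 45 infected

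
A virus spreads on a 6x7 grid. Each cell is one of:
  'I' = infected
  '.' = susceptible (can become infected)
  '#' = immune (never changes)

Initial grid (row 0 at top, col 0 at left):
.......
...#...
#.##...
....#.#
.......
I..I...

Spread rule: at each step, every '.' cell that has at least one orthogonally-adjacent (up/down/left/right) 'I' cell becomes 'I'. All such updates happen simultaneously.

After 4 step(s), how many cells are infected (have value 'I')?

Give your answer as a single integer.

Step 0 (initial): 2 infected
Step 1: +5 new -> 7 infected
Step 2: +6 new -> 13 infected
Step 3: +4 new -> 17 infected
Step 4: +3 new -> 20 infected

Answer: 20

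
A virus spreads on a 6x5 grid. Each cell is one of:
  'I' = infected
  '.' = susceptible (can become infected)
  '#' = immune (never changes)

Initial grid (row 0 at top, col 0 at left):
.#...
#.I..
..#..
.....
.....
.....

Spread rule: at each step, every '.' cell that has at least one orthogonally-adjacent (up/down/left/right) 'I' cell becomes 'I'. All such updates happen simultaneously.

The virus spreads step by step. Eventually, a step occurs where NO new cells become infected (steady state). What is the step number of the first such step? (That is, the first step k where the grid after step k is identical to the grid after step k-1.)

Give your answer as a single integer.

Step 0 (initial): 1 infected
Step 1: +3 new -> 4 infected
Step 2: +4 new -> 8 infected
Step 3: +5 new -> 13 infected
Step 4: +5 new -> 18 infected
Step 5: +5 new -> 23 infected
Step 6: +3 new -> 26 infected
Step 7: +0 new -> 26 infected

Answer: 7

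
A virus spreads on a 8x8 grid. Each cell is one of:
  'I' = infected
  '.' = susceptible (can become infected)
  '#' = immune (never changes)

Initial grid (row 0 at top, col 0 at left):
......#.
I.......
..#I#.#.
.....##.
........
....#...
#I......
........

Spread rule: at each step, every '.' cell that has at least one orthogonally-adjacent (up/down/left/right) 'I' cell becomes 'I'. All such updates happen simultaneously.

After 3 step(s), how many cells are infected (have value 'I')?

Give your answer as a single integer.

Answer: 36

Derivation:
Step 0 (initial): 3 infected
Step 1: +8 new -> 11 infected
Step 2: +15 new -> 26 infected
Step 3: +10 new -> 36 infected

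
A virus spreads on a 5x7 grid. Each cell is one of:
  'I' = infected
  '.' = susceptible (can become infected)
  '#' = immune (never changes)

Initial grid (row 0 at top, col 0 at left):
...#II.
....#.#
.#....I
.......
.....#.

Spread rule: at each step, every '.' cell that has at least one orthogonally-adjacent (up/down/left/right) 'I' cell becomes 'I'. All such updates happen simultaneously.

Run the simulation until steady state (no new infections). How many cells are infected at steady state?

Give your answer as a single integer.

Answer: 30

Derivation:
Step 0 (initial): 3 infected
Step 1: +4 new -> 7 infected
Step 2: +3 new -> 10 infected
Step 3: +2 new -> 12 infected
Step 4: +4 new -> 16 infected
Step 5: +3 new -> 19 infected
Step 6: +4 new -> 23 infected
Step 7: +4 new -> 27 infected
Step 8: +3 new -> 30 infected
Step 9: +0 new -> 30 infected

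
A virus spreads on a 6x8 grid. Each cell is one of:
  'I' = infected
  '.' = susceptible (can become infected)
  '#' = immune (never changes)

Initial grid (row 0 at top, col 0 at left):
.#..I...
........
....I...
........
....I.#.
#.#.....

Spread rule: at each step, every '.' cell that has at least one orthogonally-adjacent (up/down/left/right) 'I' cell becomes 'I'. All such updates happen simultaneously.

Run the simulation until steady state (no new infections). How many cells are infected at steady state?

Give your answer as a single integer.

Step 0 (initial): 3 infected
Step 1: +9 new -> 12 infected
Step 2: +11 new -> 23 infected
Step 3: +9 new -> 32 infected
Step 4: +8 new -> 40 infected
Step 5: +3 new -> 43 infected
Step 6: +1 new -> 44 infected
Step 7: +0 new -> 44 infected

Answer: 44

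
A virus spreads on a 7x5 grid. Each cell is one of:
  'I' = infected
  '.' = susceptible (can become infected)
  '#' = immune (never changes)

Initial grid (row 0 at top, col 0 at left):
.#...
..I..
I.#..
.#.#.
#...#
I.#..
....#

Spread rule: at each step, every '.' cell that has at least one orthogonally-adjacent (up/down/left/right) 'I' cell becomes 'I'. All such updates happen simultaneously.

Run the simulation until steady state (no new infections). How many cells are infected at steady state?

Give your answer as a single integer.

Answer: 27

Derivation:
Step 0 (initial): 3 infected
Step 1: +8 new -> 11 infected
Step 2: +6 new -> 17 infected
Step 3: +4 new -> 21 infected
Step 4: +4 new -> 25 infected
Step 5: +1 new -> 26 infected
Step 6: +1 new -> 27 infected
Step 7: +0 new -> 27 infected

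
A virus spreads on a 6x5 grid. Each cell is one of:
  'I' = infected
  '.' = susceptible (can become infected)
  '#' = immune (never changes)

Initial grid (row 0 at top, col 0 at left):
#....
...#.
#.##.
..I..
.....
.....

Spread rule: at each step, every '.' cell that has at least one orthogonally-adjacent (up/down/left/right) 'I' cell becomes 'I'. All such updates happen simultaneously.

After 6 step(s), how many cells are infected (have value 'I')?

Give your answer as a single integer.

Answer: 25

Derivation:
Step 0 (initial): 1 infected
Step 1: +3 new -> 4 infected
Step 2: +6 new -> 10 infected
Step 3: +6 new -> 16 infected
Step 4: +6 new -> 22 infected
Step 5: +2 new -> 24 infected
Step 6: +1 new -> 25 infected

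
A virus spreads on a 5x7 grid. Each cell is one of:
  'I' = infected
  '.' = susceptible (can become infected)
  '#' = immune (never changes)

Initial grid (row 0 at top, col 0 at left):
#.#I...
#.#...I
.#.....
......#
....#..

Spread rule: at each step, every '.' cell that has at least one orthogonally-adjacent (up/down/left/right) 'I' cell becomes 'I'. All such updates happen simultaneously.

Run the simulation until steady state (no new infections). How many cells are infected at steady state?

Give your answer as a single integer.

Step 0 (initial): 2 infected
Step 1: +5 new -> 7 infected
Step 2: +4 new -> 11 infected
Step 3: +4 new -> 15 infected
Step 4: +4 new -> 19 infected
Step 5: +3 new -> 22 infected
Step 6: +2 new -> 24 infected
Step 7: +2 new -> 26 infected
Step 8: +0 new -> 26 infected

Answer: 26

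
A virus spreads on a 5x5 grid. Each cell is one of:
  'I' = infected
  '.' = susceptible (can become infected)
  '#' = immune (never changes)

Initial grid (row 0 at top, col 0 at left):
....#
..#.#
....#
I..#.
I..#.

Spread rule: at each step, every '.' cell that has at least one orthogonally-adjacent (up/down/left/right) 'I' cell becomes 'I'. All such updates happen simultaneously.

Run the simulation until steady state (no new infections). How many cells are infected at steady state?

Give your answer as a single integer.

Answer: 17

Derivation:
Step 0 (initial): 2 infected
Step 1: +3 new -> 5 infected
Step 2: +4 new -> 9 infected
Step 3: +3 new -> 12 infected
Step 4: +2 new -> 14 infected
Step 5: +2 new -> 16 infected
Step 6: +1 new -> 17 infected
Step 7: +0 new -> 17 infected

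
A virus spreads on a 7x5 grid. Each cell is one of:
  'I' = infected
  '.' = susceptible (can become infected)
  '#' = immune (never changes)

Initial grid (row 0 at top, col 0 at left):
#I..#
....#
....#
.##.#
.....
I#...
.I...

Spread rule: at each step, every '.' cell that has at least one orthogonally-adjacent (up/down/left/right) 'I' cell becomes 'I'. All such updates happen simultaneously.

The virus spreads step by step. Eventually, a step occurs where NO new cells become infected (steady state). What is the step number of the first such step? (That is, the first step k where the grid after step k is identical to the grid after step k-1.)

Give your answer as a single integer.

Step 0 (initial): 3 infected
Step 1: +5 new -> 8 infected
Step 2: +8 new -> 16 infected
Step 3: +6 new -> 22 infected
Step 4: +3 new -> 25 infected
Step 5: +2 new -> 27 infected
Step 6: +0 new -> 27 infected

Answer: 6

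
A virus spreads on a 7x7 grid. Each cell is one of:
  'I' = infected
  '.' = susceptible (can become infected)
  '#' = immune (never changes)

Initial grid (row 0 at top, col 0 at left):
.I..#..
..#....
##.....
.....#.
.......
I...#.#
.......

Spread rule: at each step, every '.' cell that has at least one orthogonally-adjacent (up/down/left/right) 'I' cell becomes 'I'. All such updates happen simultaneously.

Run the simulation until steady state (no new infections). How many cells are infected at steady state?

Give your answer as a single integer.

Step 0 (initial): 2 infected
Step 1: +6 new -> 8 infected
Step 2: +6 new -> 14 infected
Step 3: +5 new -> 19 infected
Step 4: +5 new -> 24 infected
Step 5: +6 new -> 30 infected
Step 6: +6 new -> 36 infected
Step 7: +5 new -> 41 infected
Step 8: +1 new -> 42 infected
Step 9: +0 new -> 42 infected

Answer: 42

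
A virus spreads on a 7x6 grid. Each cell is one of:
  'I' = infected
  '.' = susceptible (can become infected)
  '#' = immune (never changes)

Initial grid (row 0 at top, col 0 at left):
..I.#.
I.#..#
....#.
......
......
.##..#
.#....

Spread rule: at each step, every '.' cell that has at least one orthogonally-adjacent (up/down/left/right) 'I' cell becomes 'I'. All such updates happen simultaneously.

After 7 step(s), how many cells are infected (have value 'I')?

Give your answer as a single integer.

Answer: 30

Derivation:
Step 0 (initial): 2 infected
Step 1: +5 new -> 7 infected
Step 2: +3 new -> 10 infected
Step 3: +5 new -> 15 infected
Step 4: +4 new -> 19 infected
Step 5: +4 new -> 23 infected
Step 6: +3 new -> 26 infected
Step 7: +4 new -> 30 infected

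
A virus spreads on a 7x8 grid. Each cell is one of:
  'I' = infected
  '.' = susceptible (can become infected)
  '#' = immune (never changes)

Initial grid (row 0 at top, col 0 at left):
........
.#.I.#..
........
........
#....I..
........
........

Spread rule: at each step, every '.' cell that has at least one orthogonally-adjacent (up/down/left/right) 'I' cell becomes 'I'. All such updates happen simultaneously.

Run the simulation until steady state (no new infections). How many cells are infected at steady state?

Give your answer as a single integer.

Answer: 53

Derivation:
Step 0 (initial): 2 infected
Step 1: +8 new -> 10 infected
Step 2: +13 new -> 23 infected
Step 3: +11 new -> 34 infected
Step 4: +10 new -> 44 infected
Step 5: +6 new -> 50 infected
Step 6: +2 new -> 52 infected
Step 7: +1 new -> 53 infected
Step 8: +0 new -> 53 infected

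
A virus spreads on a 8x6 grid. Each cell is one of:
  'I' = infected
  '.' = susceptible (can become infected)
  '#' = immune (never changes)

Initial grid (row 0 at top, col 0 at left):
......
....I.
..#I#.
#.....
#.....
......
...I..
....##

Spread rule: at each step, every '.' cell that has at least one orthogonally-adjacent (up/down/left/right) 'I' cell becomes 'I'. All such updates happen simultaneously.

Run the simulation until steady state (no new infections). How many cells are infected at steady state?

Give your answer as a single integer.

Step 0 (initial): 3 infected
Step 1: +8 new -> 11 infected
Step 2: +12 new -> 23 infected
Step 3: +10 new -> 33 infected
Step 4: +7 new -> 40 infected
Step 5: +2 new -> 42 infected
Step 6: +0 new -> 42 infected

Answer: 42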